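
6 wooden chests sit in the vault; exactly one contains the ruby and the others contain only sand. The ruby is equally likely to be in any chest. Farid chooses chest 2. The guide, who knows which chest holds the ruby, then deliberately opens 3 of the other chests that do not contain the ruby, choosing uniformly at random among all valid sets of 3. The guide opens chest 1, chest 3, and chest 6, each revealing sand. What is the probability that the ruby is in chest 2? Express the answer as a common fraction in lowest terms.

Consider each possible location of the ruby in turn.
If it is in any of chests 1, 3, and 6 (prior 1/6 each): that chest was opened and seen not to hold the prize — ruled out; weight (1/6)·0 = 0 each.
If it is in chest 2 (prior 1/6): the guide has 10 equally likely choices, so probability 1/10; weight (1/6)·(1/10) = 1/60.
If it is in either of chests 4 and 5 (prior 1/6 each): the guide has 4 equally likely choices, so probability 1/4; weight (1/6)·(1/4) = 1/24 each.
The weights sum to 1/10.
So P(the ruby in chest 2 | the guide opened chest 1, chest 3, and chest 6) = (1/60) / (1/10) = 1/6.

1/6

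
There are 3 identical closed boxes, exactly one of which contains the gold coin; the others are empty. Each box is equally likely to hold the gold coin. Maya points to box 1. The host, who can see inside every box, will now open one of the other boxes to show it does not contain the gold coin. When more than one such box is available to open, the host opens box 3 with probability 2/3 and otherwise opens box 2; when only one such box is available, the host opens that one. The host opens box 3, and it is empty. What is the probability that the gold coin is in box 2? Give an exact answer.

Condition on the true location of the gold coin.
If it is in box 1 (prior 1/3): box 3 is available, opened with probability 2/3; weight (1/3)·(2/3) = 2/9.
If it is in box 2 (prior 1/3): only box 3 is available, probability 1; weight (1/3)·1 = 1/3.
If it is in box 3 (prior 1/3): the host opened box 3, so this case is ruled out; weight (1/3)·0 = 0.
The weights sum to 5/9.
So P(the gold coin in box 2 | the host opened box 3) = (1/3) / (5/9) = 3/5.

3/5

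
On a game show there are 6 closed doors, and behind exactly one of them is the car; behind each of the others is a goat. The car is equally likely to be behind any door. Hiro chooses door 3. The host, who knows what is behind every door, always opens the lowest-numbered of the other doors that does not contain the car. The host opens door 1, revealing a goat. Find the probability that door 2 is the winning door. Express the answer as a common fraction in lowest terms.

1/5

Condition on the true location of the car.
If it is behind door 1 (prior 1/6): the host opened door 1, so this case is ruled out; weight (1/6)·0 = 0.
If it is behind any of doors 2, 3, 4, 5, and 6 (prior 1/6 each): door 1 is the lowest-numbered option available, probability 1; weight (1/6)·1 = 1/6 each.
The weights sum to 5/6.
So P(the car behind door 2 | the host opened door 1) = (1/6) / (5/6) = 1/5.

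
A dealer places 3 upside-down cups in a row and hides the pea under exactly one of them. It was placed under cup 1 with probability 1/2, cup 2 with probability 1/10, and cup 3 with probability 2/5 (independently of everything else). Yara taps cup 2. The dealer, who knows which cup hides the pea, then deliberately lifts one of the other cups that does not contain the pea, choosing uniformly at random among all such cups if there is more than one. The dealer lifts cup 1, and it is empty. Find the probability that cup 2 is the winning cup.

1/9

Consider each possible location of the pea in turn.
If it is under cup 1 (prior 1/2): the dealer opened cup 1, so this case is ruled out; weight (1/2)·0 = 0.
If it is under cup 2 (prior 1/10): the dealer has 2 equally likely choices, so probability 1/2; weight (1/10)·(1/2) = 1/20.
If it is under cup 3 (prior 2/5): the dealer has no choice, probability 1; weight (2/5)·1 = 2/5.
The weights sum to 9/20.
So P(the pea under cup 2 | the dealer opened cup 1) = (1/20) / (9/20) = 1/9.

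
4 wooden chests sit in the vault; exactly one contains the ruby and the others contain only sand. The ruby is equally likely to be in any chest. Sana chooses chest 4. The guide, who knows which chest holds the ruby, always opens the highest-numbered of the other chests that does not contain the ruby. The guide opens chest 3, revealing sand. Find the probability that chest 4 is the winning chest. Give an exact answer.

Condition on the true location of the ruby.
If it is in any of chests 1, 2, and 4 (prior 1/4 each): chest 3 is the highest-numbered option available, probability 1; weight (1/4)·1 = 1/4 each.
If it is in chest 3 (prior 1/4): the guide opened chest 3, so this case is ruled out; weight (1/4)·0 = 0.
The weights sum to 3/4.
So P(the ruby in chest 4 | the guide opened chest 3) = (1/4) / (3/4) = 1/3.

1/3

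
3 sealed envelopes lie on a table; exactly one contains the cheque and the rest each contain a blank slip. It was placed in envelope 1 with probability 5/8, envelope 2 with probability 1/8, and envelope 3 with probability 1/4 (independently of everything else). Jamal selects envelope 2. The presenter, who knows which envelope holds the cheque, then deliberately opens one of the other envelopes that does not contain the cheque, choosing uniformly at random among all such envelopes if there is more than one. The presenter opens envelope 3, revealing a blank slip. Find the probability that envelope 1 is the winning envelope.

10/11

Consider each possible location of the cheque in turn.
If it is in envelope 1 (prior 5/8): the presenter has no choice, probability 1; weight (5/8)·1 = 5/8.
If it is in envelope 2 (prior 1/8): the presenter has 2 equally likely choices, so probability 1/2; weight (1/8)·(1/2) = 1/16.
If it is in envelope 3 (prior 1/4): the presenter opened envelope 3, so this case is ruled out; weight (1/4)·0 = 0.
The weights sum to 11/16.
So P(the cheque in envelope 1 | the presenter opened envelope 3) = (5/8) / (11/16) = 10/11.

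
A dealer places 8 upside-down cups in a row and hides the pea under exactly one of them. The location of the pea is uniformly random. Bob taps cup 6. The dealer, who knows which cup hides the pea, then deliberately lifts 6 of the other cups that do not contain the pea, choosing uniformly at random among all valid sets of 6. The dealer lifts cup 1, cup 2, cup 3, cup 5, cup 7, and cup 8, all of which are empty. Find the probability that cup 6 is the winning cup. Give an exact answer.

Condition on the true location of the pea.
If it is under any of cups 1, 2, 3, 5, 7, and 8 (prior 1/8 each): that cup was opened and seen not to hold the prize — ruled out; weight (1/8)·0 = 0 each.
If it is under cup 4 (prior 1/8): the dealer has no choice, probability 1; weight (1/8)·1 = 1/8.
If it is under cup 6 (prior 1/8): the dealer has 7 equally likely choices, so probability 1/7; weight (1/8)·(1/7) = 1/56.
The weights sum to 1/7.
So P(the pea under cup 6 | the dealer opened cup 1, cup 2, cup 3, cup 5, cup 7, and cup 8) = (1/56) / (1/7) = 1/8.

1/8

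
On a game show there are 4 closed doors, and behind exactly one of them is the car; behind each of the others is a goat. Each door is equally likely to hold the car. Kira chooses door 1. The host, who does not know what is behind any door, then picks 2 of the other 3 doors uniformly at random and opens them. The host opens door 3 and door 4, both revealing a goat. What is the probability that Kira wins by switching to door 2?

1/2

Apply Bayes' rule, conditioning on where the car actually is.
If it is behind either of doors 1 and 2 (prior 1/4 each): the host picks exactly this set with probability 1/3 regardless, and none is the prize; weight (1/4)·(1/3) = 1/12 each.
If it is behind either of doors 3 and 4 (prior 1/4 each): that door was opened and seen not to hold the prize — ruled out; weight (1/4)·0 = 0 each.
The weights sum to 1/6.
So P(the car behind door 2 | the host opened door 3 and door 4) = (1/12) / (1/6) = 1/2.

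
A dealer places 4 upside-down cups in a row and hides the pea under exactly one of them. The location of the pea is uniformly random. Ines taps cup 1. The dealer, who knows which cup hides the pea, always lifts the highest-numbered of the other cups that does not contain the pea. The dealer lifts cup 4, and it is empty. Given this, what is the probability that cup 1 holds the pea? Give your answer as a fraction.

1/3

Consider each possible location of the pea in turn.
If it is under any of cups 1, 2, and 3 (prior 1/4 each): cup 4 is the highest-numbered option available, probability 1; weight (1/4)·1 = 1/4 each.
If it is under cup 4 (prior 1/4): the dealer opened cup 4, so this case is ruled out; weight (1/4)·0 = 0.
The weights sum to 3/4.
So P(the pea under cup 1 | the dealer opened cup 4) = (1/4) / (3/4) = 1/3.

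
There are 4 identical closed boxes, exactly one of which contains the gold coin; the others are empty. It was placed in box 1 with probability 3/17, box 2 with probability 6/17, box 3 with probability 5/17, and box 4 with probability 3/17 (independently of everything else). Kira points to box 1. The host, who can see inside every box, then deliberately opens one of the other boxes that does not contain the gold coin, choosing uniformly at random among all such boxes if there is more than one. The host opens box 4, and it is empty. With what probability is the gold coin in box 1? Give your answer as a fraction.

Apply Bayes' rule, conditioning on where the gold coin actually is.
If it is in box 1 (prior 3/17): the host has 3 equally likely choices, so probability 1/3; weight (3/17)·(1/3) = 1/17.
If it is in box 2 (prior 6/17): the host has 2 equally likely choices, so probability 1/2; weight (6/17)·(1/2) = 3/17.
If it is in box 3 (prior 5/17): the host has 2 equally likely choices, so probability 1/2; weight (5/17)·(1/2) = 5/34.
If it is in box 4 (prior 3/17): the host opened box 4, so this case is ruled out; weight (3/17)·0 = 0.
The weights sum to 13/34.
So P(the gold coin in box 1 | the host opened box 4) = (1/17) / (13/34) = 2/13.

2/13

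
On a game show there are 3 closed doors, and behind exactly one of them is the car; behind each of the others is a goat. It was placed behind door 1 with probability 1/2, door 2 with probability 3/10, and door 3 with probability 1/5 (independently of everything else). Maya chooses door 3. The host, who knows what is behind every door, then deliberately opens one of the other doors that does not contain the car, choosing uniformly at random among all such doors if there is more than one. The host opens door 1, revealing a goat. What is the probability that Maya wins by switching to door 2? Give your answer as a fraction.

Condition on the true location of the car.
If it is behind door 1 (prior 1/2): the host opened door 1, so this case is ruled out; weight (1/2)·0 = 0.
If it is behind door 2 (prior 3/10): the host has no choice, probability 1; weight (3/10)·1 = 3/10.
If it is behind door 3 (prior 1/5): the host has 2 equally likely choices, so probability 1/2; weight (1/5)·(1/2) = 1/10.
The weights sum to 2/5.
So P(the car behind door 2 | the host opened door 1) = (3/10) / (2/5) = 3/4.

3/4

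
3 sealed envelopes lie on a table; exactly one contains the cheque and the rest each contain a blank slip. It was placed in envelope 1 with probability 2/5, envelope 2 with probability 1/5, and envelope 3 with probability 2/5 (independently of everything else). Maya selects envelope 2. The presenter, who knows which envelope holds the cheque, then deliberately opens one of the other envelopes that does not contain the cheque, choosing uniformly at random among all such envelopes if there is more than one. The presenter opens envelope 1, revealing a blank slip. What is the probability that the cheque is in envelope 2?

Condition on the true location of the cheque.
If it is in envelope 1 (prior 2/5): the presenter opened envelope 1, so this case is ruled out; weight (2/5)·0 = 0.
If it is in envelope 2 (prior 1/5): the presenter has 2 equally likely choices, so probability 1/2; weight (1/5)·(1/2) = 1/10.
If it is in envelope 3 (prior 2/5): the presenter has no choice, probability 1; weight (2/5)·1 = 2/5.
The weights sum to 1/2.
So P(the cheque in envelope 2 | the presenter opened envelope 1) = (1/10) / (1/2) = 1/5.

1/5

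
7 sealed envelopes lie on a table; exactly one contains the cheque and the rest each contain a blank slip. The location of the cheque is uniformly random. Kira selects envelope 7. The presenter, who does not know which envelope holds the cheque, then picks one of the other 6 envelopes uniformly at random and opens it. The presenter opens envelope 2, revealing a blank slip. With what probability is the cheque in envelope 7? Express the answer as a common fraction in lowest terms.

Condition on the true location of the cheque.
If it is in any of envelopes 1, 3, 4, 5, 6, and 7 (prior 1/7 each): the presenter picks envelope 2 with probability 1/6 regardless, and it is not the prize; weight (1/7)·(1/6) = 1/42 each.
If it is in envelope 2 (prior 1/7): the presenter opened envelope 2, so this case is ruled out; weight (1/7)·0 = 0.
The weights sum to 1/7.
So P(the cheque in envelope 7 | the presenter opened envelope 2) = (1/42) / (1/7) = 1/6.

1/6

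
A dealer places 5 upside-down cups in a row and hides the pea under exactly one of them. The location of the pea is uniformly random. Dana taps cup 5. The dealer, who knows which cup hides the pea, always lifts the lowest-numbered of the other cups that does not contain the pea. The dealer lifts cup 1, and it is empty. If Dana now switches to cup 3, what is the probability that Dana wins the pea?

Apply Bayes' rule, conditioning on where the pea actually is.
If it is under cup 1 (prior 1/5): the dealer opened cup 1, so this case is ruled out; weight (1/5)·0 = 0.
If it is under any of cups 2, 3, 4, and 5 (prior 1/5 each): cup 1 is the lowest-numbered option available, probability 1; weight (1/5)·1 = 1/5 each.
The weights sum to 4/5.
So P(the pea under cup 3 | the dealer opened cup 1) = (1/5) / (4/5) = 1/4.

1/4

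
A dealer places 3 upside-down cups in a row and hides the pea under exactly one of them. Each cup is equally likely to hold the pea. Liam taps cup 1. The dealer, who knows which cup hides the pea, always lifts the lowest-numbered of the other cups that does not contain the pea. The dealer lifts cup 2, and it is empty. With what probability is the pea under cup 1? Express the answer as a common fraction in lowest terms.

Condition on the true location of the pea.
If it is under either of cups 1 and 3 (prior 1/3 each): cup 2 is the lowest-numbered option available, probability 1; weight (1/3)·1 = 1/3 each.
If it is under cup 2 (prior 1/3): the dealer opened cup 2, so this case is ruled out; weight (1/3)·0 = 0.
The weights sum to 2/3.
So P(the pea under cup 1 | the dealer opened cup 2) = (1/3) / (2/3) = 1/2.

1/2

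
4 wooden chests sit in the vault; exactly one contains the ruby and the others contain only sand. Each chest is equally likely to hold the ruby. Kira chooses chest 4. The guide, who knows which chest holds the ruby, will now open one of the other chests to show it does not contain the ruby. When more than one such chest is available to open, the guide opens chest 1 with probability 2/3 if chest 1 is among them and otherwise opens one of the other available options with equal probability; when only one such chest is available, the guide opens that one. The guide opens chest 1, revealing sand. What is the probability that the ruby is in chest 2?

1/3

Consider each possible location of the ruby in turn.
If it is in chest 1 (prior 1/4): the guide opened chest 1, so this case is ruled out; weight (1/4)·0 = 0.
If it is in any of chests 2, 3, and 4 (prior 1/4 each): chest 1 is available, opened with probability 2/3; weight (1/4)·(2/3) = 1/6 each.
The weights sum to 1/2.
So P(the ruby in chest 2 | the guide opened chest 1) = (1/6) / (1/2) = 1/3.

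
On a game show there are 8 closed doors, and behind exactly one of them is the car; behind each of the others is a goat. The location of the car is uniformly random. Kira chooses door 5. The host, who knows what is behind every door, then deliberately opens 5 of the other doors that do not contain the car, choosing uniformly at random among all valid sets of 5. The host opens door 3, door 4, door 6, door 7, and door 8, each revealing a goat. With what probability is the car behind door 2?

Condition on the true location of the car.
If it is behind either of doors 1 and 2 (prior 1/8 each): the host has 6 equally likely choices, so probability 1/6; weight (1/8)·(1/6) = 1/48 each.
If it is behind any of doors 3, 4, 6, 7, and 8 (prior 1/8 each): that door was opened and seen not to hold the prize — ruled out; weight (1/8)·0 = 0 each.
If it is behind door 5 (prior 1/8): the host has 21 equally likely choices, so probability 1/21; weight (1/8)·(1/21) = 1/168.
The weights sum to 1/21.
So P(the car behind door 2 | the host opened door 3, door 4, door 6, door 7, and door 8) = (1/48) / (1/21) = 7/16.

7/16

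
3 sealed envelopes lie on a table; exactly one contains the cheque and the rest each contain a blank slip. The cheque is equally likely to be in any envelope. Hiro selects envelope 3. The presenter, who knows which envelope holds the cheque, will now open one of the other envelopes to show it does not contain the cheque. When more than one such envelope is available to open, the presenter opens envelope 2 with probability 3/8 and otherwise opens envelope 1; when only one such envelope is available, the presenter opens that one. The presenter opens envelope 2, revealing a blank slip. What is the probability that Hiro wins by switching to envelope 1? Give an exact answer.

Consider each possible location of the cheque in turn.
If it is in envelope 1 (prior 1/3): only envelope 2 is available, probability 1; weight (1/3)·1 = 1/3.
If it is in envelope 2 (prior 1/3): the presenter opened envelope 2, so this case is ruled out; weight (1/3)·0 = 0.
If it is in envelope 3 (prior 1/3): envelope 2 is available, opened with probability 3/8; weight (1/3)·(3/8) = 1/8.
The weights sum to 11/24.
So P(the cheque in envelope 1 | the presenter opened envelope 2) = (1/3) / (11/24) = 8/11.

8/11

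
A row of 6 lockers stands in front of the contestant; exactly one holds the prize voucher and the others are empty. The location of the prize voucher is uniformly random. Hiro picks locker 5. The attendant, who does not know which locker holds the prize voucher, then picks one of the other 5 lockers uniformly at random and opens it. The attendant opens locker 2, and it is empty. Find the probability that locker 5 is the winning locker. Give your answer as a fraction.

1/5

Condition on the true location of the prize voucher.
If it is in any of lockers 1, 3, 4, 5, and 6 (prior 1/6 each): the attendant picks locker 2 with probability 1/5 regardless, and it is not the prize; weight (1/6)·(1/5) = 1/30 each.
If it is in locker 2 (prior 1/6): the attendant opened locker 2, so this case is ruled out; weight (1/6)·0 = 0.
The weights sum to 1/6.
So P(the prize voucher in locker 5 | the attendant opened locker 2) = (1/30) / (1/6) = 1/5.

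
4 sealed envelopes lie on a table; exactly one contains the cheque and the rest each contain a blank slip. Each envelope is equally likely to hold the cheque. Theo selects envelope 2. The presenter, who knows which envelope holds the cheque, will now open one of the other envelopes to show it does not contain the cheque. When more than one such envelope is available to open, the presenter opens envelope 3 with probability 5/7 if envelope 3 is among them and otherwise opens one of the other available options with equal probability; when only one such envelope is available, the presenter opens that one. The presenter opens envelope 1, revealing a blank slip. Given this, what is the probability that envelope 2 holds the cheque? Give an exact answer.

2/13

Condition on the true location of the cheque.
If it is in envelope 1 (prior 1/4): the presenter opened envelope 1, so this case is ruled out; weight (1/4)·0 = 0.
If it is in envelope 2 (prior 1/4): envelope 3 is available but not opened; envelope 1 gets probability (1 − 5/7)/2 = 1/7; weight (1/4)·(1/7) = 1/28.
If it is in envelope 3 (prior 1/4): envelope 3 holds the prize so is unavailable; the presenter chooses uniformly among the 2 others, probability 1/2; weight (1/4)·(1/2) = 1/8.
If it is in envelope 4 (prior 1/4): envelope 3 is available but not opened, probability 2/7; weight (1/4)·(2/7) = 1/14.
The weights sum to 13/56.
So P(the cheque in envelope 2 | the presenter opened envelope 1) = (1/28) / (13/56) = 2/13.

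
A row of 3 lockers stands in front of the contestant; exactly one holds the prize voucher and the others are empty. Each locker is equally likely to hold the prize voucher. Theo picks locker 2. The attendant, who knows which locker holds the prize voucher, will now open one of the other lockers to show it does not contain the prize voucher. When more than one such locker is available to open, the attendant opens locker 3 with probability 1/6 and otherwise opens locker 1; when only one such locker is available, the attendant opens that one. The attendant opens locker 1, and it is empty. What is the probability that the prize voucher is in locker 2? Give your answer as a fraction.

5/11

Apply Bayes' rule, conditioning on where the prize voucher actually is.
If it is in locker 1 (prior 1/3): the attendant opened locker 1, so this case is ruled out; weight (1/3)·0 = 0.
If it is in locker 2 (prior 1/3): locker 3 is available but not opened, probability 5/6; weight (1/3)·(5/6) = 5/18.
If it is in locker 3 (prior 1/3): only locker 1 is available, probability 1; weight (1/3)·1 = 1/3.
The weights sum to 11/18.
So P(the prize voucher in locker 2 | the attendant opened locker 1) = (5/18) / (11/18) = 5/11.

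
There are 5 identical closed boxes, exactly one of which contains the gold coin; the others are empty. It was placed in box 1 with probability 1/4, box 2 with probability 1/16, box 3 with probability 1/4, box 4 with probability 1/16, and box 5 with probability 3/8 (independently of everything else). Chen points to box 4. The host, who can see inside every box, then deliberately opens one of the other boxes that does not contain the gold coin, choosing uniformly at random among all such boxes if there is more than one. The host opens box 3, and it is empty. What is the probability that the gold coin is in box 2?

4/47

Condition on the true location of the gold coin.
If it is in box 1 (prior 1/4): the host has 3 equally likely choices, so probability 1/3; weight (1/4)·(1/3) = 1/12.
If it is in box 2 (prior 1/16): the host has 3 equally likely choices, so probability 1/3; weight (1/16)·(1/3) = 1/48.
If it is in box 3 (prior 1/4): the host opened box 3, so this case is ruled out; weight (1/4)·0 = 0.
If it is in box 4 (prior 1/16): the host has 4 equally likely choices, so probability 1/4; weight (1/16)·(1/4) = 1/64.
If it is in box 5 (prior 3/8): the host has 3 equally likely choices, so probability 1/3; weight (3/8)·(1/3) = 1/8.
The weights sum to 47/192.
So P(the gold coin in box 2 | the host opened box 3) = (1/48) / (47/192) = 4/47.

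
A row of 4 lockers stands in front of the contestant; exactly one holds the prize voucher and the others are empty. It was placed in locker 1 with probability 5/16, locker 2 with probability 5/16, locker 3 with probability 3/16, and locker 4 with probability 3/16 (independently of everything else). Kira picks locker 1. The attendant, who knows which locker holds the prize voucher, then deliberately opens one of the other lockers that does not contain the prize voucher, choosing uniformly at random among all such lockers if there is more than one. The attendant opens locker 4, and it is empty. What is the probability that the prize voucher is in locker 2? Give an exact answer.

15/34

Consider each possible location of the prize voucher in turn.
If it is in locker 1 (prior 5/16): the attendant has 3 equally likely choices, so probability 1/3; weight (5/16)·(1/3) = 5/48.
If it is in locker 2 (prior 5/16): the attendant has 2 equally likely choices, so probability 1/2; weight (5/16)·(1/2) = 5/32.
If it is in locker 3 (prior 3/16): the attendant has 2 equally likely choices, so probability 1/2; weight (3/16)·(1/2) = 3/32.
If it is in locker 4 (prior 3/16): the attendant opened locker 4, so this case is ruled out; weight (3/16)·0 = 0.
The weights sum to 17/48.
So P(the prize voucher in locker 2 | the attendant opened locker 4) = (5/32) / (17/48) = 15/34.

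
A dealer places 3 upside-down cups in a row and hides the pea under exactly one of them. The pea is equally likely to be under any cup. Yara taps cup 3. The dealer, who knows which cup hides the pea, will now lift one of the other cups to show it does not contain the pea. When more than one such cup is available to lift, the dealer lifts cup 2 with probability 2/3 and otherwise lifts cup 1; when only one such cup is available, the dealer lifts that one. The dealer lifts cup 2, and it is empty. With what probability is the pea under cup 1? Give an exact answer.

Condition on the true location of the pea.
If it is under cup 1 (prior 1/3): only cup 2 is available, probability 1; weight (1/3)·1 = 1/3.
If it is under cup 2 (prior 1/3): the dealer opened cup 2, so this case is ruled out; weight (1/3)·0 = 0.
If it is under cup 3 (prior 1/3): cup 2 is available, opened with probability 2/3; weight (1/3)·(2/3) = 2/9.
The weights sum to 5/9.
So P(the pea under cup 1 | the dealer opened cup 2) = (1/3) / (5/9) = 3/5.

3/5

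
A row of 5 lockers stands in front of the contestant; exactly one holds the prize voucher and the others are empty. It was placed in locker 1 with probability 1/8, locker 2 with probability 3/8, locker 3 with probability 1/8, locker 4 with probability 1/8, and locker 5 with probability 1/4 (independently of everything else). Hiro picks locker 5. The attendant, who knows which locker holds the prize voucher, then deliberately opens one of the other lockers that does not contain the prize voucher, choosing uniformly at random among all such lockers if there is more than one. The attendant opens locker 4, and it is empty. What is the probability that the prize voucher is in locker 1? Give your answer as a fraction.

Apply Bayes' rule, conditioning on where the prize voucher actually is.
If it is in either of lockers 1 and 3 (prior 1/8 each): the attendant has 3 equally likely choices, so probability 1/3; weight (1/8)·(1/3) = 1/24 each.
If it is in locker 2 (prior 3/8): the attendant has 3 equally likely choices, so probability 1/3; weight (3/8)·(1/3) = 1/8.
If it is in locker 4 (prior 1/8): the attendant opened locker 4, so this case is ruled out; weight (1/8)·0 = 0.
If it is in locker 5 (prior 1/4): the attendant has 4 equally likely choices, so probability 1/4; weight (1/4)·(1/4) = 1/16.
The weights sum to 13/48.
So P(the prize voucher in locker 1 | the attendant opened locker 4) = (1/24) / (13/48) = 2/13.

2/13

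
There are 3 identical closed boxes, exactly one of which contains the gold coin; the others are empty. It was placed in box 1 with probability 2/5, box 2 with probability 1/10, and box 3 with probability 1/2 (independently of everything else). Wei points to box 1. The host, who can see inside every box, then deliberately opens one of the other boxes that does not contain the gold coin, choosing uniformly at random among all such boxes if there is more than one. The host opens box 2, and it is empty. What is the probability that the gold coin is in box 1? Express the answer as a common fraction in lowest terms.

2/7

Apply Bayes' rule, conditioning on where the gold coin actually is.
If it is in box 1 (prior 2/5): the host has 2 equally likely choices, so probability 1/2; weight (2/5)·(1/2) = 1/5.
If it is in box 2 (prior 1/10): the host opened box 2, so this case is ruled out; weight (1/10)·0 = 0.
If it is in box 3 (prior 1/2): the host has no choice, probability 1; weight (1/2)·1 = 1/2.
The weights sum to 7/10.
So P(the gold coin in box 1 | the host opened box 2) = (1/5) / (7/10) = 2/7.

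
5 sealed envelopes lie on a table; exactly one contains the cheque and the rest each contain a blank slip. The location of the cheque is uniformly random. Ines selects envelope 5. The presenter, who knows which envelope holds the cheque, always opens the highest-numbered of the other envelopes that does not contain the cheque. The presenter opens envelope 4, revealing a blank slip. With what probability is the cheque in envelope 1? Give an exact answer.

1/4

Consider each possible location of the cheque in turn.
If it is in any of envelopes 1, 2, 3, and 5 (prior 1/5 each): envelope 4 is the highest-numbered option available, probability 1; weight (1/5)·1 = 1/5 each.
If it is in envelope 4 (prior 1/5): the presenter opened envelope 4, so this case is ruled out; weight (1/5)·0 = 0.
The weights sum to 4/5.
So P(the cheque in envelope 1 | the presenter opened envelope 4) = (1/5) / (4/5) = 1/4.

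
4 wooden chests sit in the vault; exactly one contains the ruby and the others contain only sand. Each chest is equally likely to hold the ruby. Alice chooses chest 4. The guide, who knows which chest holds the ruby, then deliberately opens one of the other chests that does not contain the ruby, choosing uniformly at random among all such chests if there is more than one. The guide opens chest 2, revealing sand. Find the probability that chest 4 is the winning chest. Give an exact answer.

1/4

Condition on the true location of the ruby.
If it is in either of chests 1 and 3 (prior 1/4 each): the guide has 2 equally likely choices, so probability 1/2; weight (1/4)·(1/2) = 1/8 each.
If it is in chest 2 (prior 1/4): the guide opened chest 2, so this case is ruled out; weight (1/4)·0 = 0.
If it is in chest 4 (prior 1/4): the guide has 3 equally likely choices, so probability 1/3; weight (1/4)·(1/3) = 1/12.
The weights sum to 1/3.
So P(the ruby in chest 4 | the guide opened chest 2) = (1/12) / (1/3) = 1/4.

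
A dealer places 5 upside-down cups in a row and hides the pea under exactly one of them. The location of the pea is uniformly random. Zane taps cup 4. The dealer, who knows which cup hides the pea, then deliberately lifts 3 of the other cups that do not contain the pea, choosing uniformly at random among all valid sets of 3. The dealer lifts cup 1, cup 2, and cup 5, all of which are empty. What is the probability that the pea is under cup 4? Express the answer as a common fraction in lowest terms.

1/5

Apply Bayes' rule, conditioning on where the pea actually is.
If it is under any of cups 1, 2, and 5 (prior 1/5 each): that cup was opened and seen not to hold the prize — ruled out; weight (1/5)·0 = 0 each.
If it is under cup 3 (prior 1/5): the dealer has no choice, probability 1; weight (1/5)·1 = 1/5.
If it is under cup 4 (prior 1/5): the dealer has 4 equally likely choices, so probability 1/4; weight (1/5)·(1/4) = 1/20.
The weights sum to 1/4.
So P(the pea under cup 4 | the dealer opened cup 1, cup 2, and cup 5) = (1/20) / (1/4) = 1/5.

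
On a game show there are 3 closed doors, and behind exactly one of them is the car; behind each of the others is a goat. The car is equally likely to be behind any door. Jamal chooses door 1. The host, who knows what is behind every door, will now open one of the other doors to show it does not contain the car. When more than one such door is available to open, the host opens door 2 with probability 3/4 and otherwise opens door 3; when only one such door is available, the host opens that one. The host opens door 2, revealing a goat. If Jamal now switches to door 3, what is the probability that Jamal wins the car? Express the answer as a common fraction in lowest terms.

4/7

Consider each possible location of the car in turn.
If it is behind door 1 (prior 1/3): door 2 is available, opened with probability 3/4; weight (1/3)·(3/4) = 1/4.
If it is behind door 2 (prior 1/3): the host opened door 2, so this case is ruled out; weight (1/3)·0 = 0.
If it is behind door 3 (prior 1/3): only door 2 is available, probability 1; weight (1/3)·1 = 1/3.
The weights sum to 7/12.
So P(the car behind door 3 | the host opened door 2) = (1/3) / (7/12) = 4/7.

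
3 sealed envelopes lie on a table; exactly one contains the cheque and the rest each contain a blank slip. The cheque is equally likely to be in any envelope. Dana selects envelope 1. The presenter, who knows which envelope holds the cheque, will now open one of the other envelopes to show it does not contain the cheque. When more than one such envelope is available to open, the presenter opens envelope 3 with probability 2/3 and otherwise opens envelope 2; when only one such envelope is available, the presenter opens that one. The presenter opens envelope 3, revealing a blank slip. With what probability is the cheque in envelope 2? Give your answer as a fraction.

Consider each possible location of the cheque in turn.
If it is in envelope 1 (prior 1/3): envelope 3 is available, opened with probability 2/3; weight (1/3)·(2/3) = 2/9.
If it is in envelope 2 (prior 1/3): only envelope 3 is available, probability 1; weight (1/3)·1 = 1/3.
If it is in envelope 3 (prior 1/3): the presenter opened envelope 3, so this case is ruled out; weight (1/3)·0 = 0.
The weights sum to 5/9.
So P(the cheque in envelope 2 | the presenter opened envelope 3) = (1/3) / (5/9) = 3/5.

3/5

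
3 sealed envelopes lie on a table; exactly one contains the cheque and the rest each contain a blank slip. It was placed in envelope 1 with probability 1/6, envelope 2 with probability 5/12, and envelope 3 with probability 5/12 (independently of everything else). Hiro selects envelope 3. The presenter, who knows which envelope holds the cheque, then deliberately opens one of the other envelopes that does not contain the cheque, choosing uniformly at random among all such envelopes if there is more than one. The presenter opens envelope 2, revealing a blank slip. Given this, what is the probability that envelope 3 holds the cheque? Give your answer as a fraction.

Apply Bayes' rule, conditioning on where the cheque actually is.
If it is in envelope 1 (prior 1/6): the presenter has no choice, probability 1; weight (1/6)·1 = 1/6.
If it is in envelope 2 (prior 5/12): the presenter opened envelope 2, so this case is ruled out; weight (5/12)·0 = 0.
If it is in envelope 3 (prior 5/12): the presenter has 2 equally likely choices, so probability 1/2; weight (5/12)·(1/2) = 5/24.
The weights sum to 3/8.
So P(the cheque in envelope 3 | the presenter opened envelope 2) = (5/24) / (3/8) = 5/9.

5/9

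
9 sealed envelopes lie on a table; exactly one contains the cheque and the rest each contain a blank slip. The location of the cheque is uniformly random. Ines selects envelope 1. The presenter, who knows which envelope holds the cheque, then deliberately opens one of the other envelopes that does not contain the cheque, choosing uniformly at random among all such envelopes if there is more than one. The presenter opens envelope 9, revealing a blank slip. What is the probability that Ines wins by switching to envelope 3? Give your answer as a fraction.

8/63

Consider each possible location of the cheque in turn.
If it is in envelope 1 (prior 1/9): the presenter has 8 equally likely choices, so probability 1/8; weight (1/9)·(1/8) = 1/72.
If it is in any of envelopes 2, 3, 4, 5, 6, 7, and 8 (prior 1/9 each): the presenter has 7 equally likely choices, so probability 1/7; weight (1/9)·(1/7) = 1/63 each.
If it is in envelope 9 (prior 1/9): the presenter opened envelope 9, so this case is ruled out; weight (1/9)·0 = 0.
The weights sum to 1/8.
So P(the cheque in envelope 3 | the presenter opened envelope 9) = (1/63) / (1/8) = 8/63.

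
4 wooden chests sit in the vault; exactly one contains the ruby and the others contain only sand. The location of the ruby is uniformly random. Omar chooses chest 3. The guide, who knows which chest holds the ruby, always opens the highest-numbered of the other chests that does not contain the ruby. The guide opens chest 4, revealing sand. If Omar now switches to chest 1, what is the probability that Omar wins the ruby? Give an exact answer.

1/3

Apply Bayes' rule, conditioning on where the ruby actually is.
If it is in any of chests 1, 2, and 3 (prior 1/4 each): chest 4 is the highest-numbered option available, probability 1; weight (1/4)·1 = 1/4 each.
If it is in chest 4 (prior 1/4): the guide opened chest 4, so this case is ruled out; weight (1/4)·0 = 0.
The weights sum to 3/4.
So P(the ruby in chest 1 | the guide opened chest 4) = (1/4) / (3/4) = 1/3.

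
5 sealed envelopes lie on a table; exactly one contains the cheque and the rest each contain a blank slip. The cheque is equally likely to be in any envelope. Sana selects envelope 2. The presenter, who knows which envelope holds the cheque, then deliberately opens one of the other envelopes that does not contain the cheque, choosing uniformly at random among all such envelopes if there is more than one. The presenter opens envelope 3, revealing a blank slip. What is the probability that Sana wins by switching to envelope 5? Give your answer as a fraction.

4/15

Condition on the true location of the cheque.
If it is in any of envelopes 1, 4, and 5 (prior 1/5 each): the presenter has 3 equally likely choices, so probability 1/3; weight (1/5)·(1/3) = 1/15 each.
If it is in envelope 2 (prior 1/5): the presenter has 4 equally likely choices, so probability 1/4; weight (1/5)·(1/4) = 1/20.
If it is in envelope 3 (prior 1/5): the presenter opened envelope 3, so this case is ruled out; weight (1/5)·0 = 0.
The weights sum to 1/4.
So P(the cheque in envelope 5 | the presenter opened envelope 3) = (1/15) / (1/4) = 4/15.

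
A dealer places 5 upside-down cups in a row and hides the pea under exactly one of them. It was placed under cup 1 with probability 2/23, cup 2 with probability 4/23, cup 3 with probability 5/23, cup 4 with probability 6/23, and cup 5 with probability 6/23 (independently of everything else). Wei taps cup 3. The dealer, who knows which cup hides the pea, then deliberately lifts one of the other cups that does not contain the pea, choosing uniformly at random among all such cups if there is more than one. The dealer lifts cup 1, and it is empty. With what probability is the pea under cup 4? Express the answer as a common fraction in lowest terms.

24/79

Apply Bayes' rule, conditioning on where the pea actually is.
If it is under cup 1 (prior 2/23): the dealer opened cup 1, so this case is ruled out; weight (2/23)·0 = 0.
If it is under cup 2 (prior 4/23): the dealer has 3 equally likely choices, so probability 1/3; weight (4/23)·(1/3) = 4/69.
If it is under cup 3 (prior 5/23): the dealer has 4 equally likely choices, so probability 1/4; weight (5/23)·(1/4) = 5/92.
If it is under either of cups 4 and 5 (prior 6/23 each): the dealer has 3 equally likely choices, so probability 1/3; weight (6/23)·(1/3) = 2/23 each.
The weights sum to 79/276.
So P(the pea under cup 4 | the dealer opened cup 1) = (2/23) / (79/276) = 24/79.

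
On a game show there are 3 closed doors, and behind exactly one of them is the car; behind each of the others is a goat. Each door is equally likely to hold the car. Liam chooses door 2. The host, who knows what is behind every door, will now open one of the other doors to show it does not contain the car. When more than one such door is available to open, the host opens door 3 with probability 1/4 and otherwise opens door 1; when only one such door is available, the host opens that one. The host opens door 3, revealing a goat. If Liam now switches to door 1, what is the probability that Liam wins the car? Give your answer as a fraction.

Apply Bayes' rule, conditioning on where the car actually is.
If it is behind door 1 (prior 1/3): only door 3 is available, probability 1; weight (1/3)·1 = 1/3.
If it is behind door 2 (prior 1/3): door 3 is available, opened with probability 1/4; weight (1/3)·(1/4) = 1/12.
If it is behind door 3 (prior 1/3): the host opened door 3, so this case is ruled out; weight (1/3)·0 = 0.
The weights sum to 5/12.
So P(the car behind door 1 | the host opened door 3) = (1/3) / (5/12) = 4/5.

4/5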